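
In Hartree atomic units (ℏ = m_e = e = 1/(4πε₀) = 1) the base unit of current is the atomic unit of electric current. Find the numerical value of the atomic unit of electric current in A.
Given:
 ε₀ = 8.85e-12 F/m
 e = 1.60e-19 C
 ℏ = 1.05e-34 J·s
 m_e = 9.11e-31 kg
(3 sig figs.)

6.67e-3 A

I_au = e E_h/ℏ = m_e e⁵/((4πε₀)²ℏ³)
E_h = 4.38e-18 J
e·E_h/ℏ = 6.67e-3 A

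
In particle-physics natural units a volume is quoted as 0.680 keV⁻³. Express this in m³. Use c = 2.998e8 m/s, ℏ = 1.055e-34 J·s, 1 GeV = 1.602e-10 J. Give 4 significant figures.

Volume is [L]³ = [E]⁻³·(ℏc)³.
1 GeV⁻³ → (ℏc)³ × (1 GeV in J)⁻³ = 7.696e-48 m³.
Convert the energy scale: 0.680 keV⁻³ = 6.80e17 GeV⁻³.
Result: 6.80e17 × 7.696e-48 = 5.233e-30 m³.

5.233e-30 m³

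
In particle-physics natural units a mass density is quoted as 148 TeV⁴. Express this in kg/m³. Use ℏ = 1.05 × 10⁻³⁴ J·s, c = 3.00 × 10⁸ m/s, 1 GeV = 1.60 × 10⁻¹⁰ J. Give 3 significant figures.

Mass density is [E]/(c²[L]³) = [E]⁴/(ℏ³c⁵).
1 GeV⁴ → 1/(ℏ³c⁵) × (1 GeV in J)⁴ = 2.33 × 10²⁰ kg/m³.
Convert the energy scale: 148 TeV⁴ = 1.48 × 10¹⁴ GeV⁴.
Result: 1.48 × 10¹⁴ × 2.33 × 10²⁰ = 3.45 × 10³⁴ kg/m³.

3.45 × 10³⁴ kg/m³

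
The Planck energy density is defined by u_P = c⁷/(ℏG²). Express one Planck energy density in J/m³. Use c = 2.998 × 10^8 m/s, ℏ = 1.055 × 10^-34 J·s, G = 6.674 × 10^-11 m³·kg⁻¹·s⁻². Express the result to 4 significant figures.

u_P = c⁷/(ℏG²)
  = 2.177 × 10^59 / 4.699 × 10^-55
  = 4.632 × 10^113 J/m³

4.632 × 10^113 J/m³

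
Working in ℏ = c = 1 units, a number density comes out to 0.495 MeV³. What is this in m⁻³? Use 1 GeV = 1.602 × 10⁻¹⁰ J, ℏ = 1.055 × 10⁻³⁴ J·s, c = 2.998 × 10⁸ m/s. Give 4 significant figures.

6.432 × 10³⁷ m⁻³

Number density is [L]⁻³ = [E]³/(ℏc)³.
1 GeV³ → 1/(ℏc)³ × (1 GeV in J)³ = 1.299 × 10⁴⁷ m⁻³.
Convert the energy scale: 0.495 MeV³ = 4.95 × 10⁻¹⁰ GeV³.
Result: 4.95 × 10⁻¹⁰ × 1.299 × 10⁴⁷ = 6.432 × 10³⁷ m⁻³.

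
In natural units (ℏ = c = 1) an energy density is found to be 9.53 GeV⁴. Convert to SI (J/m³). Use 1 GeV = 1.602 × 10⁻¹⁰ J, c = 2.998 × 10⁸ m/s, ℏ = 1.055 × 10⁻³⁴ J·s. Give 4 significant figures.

1.984 × 10³⁸ J/m³

[E]/[L]³ = [E]⁴/(ℏc)³; restore (ℏc)⁻³.
1 GeV⁴ → 1/(ℏc)³ × (1 GeV in J)⁴ = 2.082 × 10³⁷ J/m³.
Result: 9.53 × 2.082 × 10³⁷ = 1.984 × 10³⁸ J/m³.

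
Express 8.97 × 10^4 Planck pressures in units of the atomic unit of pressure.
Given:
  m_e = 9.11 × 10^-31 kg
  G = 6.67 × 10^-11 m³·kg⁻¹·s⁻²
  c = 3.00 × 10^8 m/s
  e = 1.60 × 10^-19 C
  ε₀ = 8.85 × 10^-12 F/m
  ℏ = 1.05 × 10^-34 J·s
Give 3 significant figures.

1.39 × 10^105

Planck pressure: p_P = c⁷/(ℏG²) = 4.68 × 10^113 Pa
atomic unit of pressure: P_au = E_h/a₀³ = m_e⁴e¹⁰/((4πε₀)⁵ℏ⁸) = 3.01 × 10^13 Pa
8.97 × 10^4 × 4.68 × 10^113 / 3.01 × 10^13 = 1.39 × 10^105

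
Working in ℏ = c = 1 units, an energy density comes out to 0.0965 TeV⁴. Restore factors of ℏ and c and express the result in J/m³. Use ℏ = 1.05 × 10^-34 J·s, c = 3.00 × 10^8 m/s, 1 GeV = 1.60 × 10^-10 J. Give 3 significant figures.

[E]/[L]³ = [E]⁴/(ℏc)³; restore (ℏc)⁻³.
1 GeV⁴ → 1/(ℏc)³ × (1 GeV in J)⁴ = 2.10 × 10^37 J/m³.
Convert the energy scale: 0.0965 TeV⁴ = 9.65 × 10^10 GeV⁴.
Result: 9.65 × 10^10 × 2.10 × 10^37 = 2.02 × 10^48 J/m³.

2.02 × 10^48 J/m³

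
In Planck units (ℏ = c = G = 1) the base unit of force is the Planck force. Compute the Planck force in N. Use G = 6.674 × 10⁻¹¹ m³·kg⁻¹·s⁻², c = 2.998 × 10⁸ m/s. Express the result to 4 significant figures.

F_P = c⁴/G
  = 8.078 × 10³³ / 6.674 × 10⁻¹¹
  = 1.210 × 10⁴⁴ N

1.210 × 10⁴⁴ N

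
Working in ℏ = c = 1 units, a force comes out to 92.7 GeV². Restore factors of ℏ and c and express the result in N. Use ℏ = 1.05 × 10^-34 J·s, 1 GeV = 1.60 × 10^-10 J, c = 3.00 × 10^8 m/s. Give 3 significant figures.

Force is [E]/[L] = [E]²/(ℏc); restore (ℏc)⁻¹.
1 GeV² → 1/(ℏc) × (1 GeV in J)² = 8.13 × 10^5 N.
Result: 92.7 × 8.13 × 10^5 = 7.53 × 10^7 N.

7.53 × 10^7 N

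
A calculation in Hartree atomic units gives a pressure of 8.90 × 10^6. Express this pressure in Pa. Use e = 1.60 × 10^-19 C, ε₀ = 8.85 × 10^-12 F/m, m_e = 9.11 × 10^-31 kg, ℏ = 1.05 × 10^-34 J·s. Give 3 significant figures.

One atomic unit of pressure: P_au = E_h/a₀³ = m_e⁴e¹⁰/((4πε₀)⁵ℏ⁸) = 3.01 × 10^13 Pa.
8.90 × 10^6 × 3.01 × 10^13 Pa = 2.68 × 10^20 Pa

2.68 × 10^20 Pa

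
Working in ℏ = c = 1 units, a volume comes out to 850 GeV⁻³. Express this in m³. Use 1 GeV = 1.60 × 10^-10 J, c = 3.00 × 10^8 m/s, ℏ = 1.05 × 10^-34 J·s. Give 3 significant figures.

Volume is [L]³ = [E]⁻³·(ℏc)³.
1 GeV⁻³ → (ℏc)³ × (1 GeV in J)⁻³ = 7.63 × 10^-48 m³.
Result: 850 × 7.63 × 10^-48 = 6.49 × 10^-45 m³.

6.49 × 10^-45 m³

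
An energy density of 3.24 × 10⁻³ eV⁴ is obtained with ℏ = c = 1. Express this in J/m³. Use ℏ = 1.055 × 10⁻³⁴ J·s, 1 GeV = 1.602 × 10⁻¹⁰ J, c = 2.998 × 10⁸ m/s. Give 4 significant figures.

0.06744 J/m³

[E]/[L]³ = [E]⁴/(ℏc)³; restore (ℏc)⁻³.
1 GeV⁴ → 1/(ℏc)³ × (1 GeV in J)⁴ = 2.082 × 10³⁷ J/m³.
Convert the energy scale: 3.24 × 10⁻³ eV⁴ = 3.24 × 10⁻³⁹ GeV⁴.
Result: 3.24 × 10⁻³⁹ × 2.082 × 10³⁷ = 0.06744 J/m³.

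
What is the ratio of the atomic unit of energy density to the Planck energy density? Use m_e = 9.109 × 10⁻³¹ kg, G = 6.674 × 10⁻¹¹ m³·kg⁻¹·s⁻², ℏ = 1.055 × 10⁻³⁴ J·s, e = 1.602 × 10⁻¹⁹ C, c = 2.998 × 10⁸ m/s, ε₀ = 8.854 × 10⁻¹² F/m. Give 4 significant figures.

atomic unit of energy density: u_au = E_h/a₀³ = m_e⁴e¹⁰/((4πε₀)⁵ℏ⁸) = 2.929 × 10¹³ J/m³
Planck energy density: u_P = c⁷/(ℏG²) = 4.632 × 10¹¹³ J/m³
ratio = 2.929 × 10¹³ / 4.632 × 10¹¹³ = 6.323 × 10⁻¹⁰¹

6.323 × 10⁻¹⁰¹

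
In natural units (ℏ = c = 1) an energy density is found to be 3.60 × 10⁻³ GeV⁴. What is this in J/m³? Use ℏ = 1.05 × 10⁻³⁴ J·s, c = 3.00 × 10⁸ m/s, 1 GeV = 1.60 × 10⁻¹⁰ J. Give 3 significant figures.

7.55 × 10³⁴ J/m³

[E]/[L]³ = [E]⁴/(ℏc)³; restore (ℏc)⁻³.
1 GeV⁴ → 1/(ℏc)³ × (1 GeV in J)⁴ = 2.10 × 10³⁷ J/m³.
Result: 3.60 × 10⁻³ × 2.10 × 10³⁷ = 7.55 × 10³⁴ J/m³.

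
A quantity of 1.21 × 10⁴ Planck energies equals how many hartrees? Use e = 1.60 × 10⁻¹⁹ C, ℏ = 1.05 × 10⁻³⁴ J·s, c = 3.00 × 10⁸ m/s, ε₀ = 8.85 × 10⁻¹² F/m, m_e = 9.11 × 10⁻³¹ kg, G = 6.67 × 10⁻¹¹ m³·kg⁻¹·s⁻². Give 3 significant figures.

Planck energy: E_P = √(ℏc⁵/G) = 1.96 × 10⁹ J
hartree: E_h = m_e e⁴/(4πε₀ℏ)² = 4.38 × 10⁻¹⁸ J
1.21 × 10⁴ × 1.96 × 10⁹ / 4.38 × 10⁻¹⁸ = 5.41 × 10³⁰

5.41 × 10³⁰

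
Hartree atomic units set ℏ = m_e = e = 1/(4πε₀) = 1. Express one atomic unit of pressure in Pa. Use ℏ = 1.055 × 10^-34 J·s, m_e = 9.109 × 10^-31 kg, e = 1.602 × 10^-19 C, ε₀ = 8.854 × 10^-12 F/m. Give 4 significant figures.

2.929 × 10^13 Pa

The unique combination of the constants set to 1 with dimensions of pressure is P_au = E_h/a₀³ = m_e⁴e¹⁰/((4πε₀)⁵ℏ⁸).
E_h = 4.354 × 10^-18 J
a₀ = 5.297 × 10^-11 m
E_h/a₀³ = 2.929 × 10^13 Pa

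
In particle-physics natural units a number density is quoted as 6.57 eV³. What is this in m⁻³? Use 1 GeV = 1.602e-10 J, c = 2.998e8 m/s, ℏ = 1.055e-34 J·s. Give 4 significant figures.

8.537e20 m⁻³

Number density is [L]⁻³ = [E]³/(ℏc)³.
1 GeV³ → 1/(ℏc)³ × (1 GeV in J)³ = 1.299e47 m⁻³.
Convert the energy scale: 6.57 eV³ = 6.57e-27 GeV³.
Result: 6.57e-27 × 1.299e47 = 8.537e20 m⁻³.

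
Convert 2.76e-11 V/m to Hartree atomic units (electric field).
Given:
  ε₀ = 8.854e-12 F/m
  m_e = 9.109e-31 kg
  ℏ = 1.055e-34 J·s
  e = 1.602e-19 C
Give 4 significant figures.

5.379e-23

atomic unit of electric field: E_au = E_h/(e a₀) = m_e²e⁵/((4πε₀)³ℏ⁴) = 5.131e11 V/m.
2.76e-11 / 5.131e11 = 5.379e-23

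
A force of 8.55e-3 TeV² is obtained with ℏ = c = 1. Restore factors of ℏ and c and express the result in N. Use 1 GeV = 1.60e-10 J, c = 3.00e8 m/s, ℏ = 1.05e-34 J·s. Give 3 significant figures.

Force is [E]/[L] = [E]²/(ℏc); restore (ℏc)⁻¹.
1 GeV² → 1/(ℏc) × (1 GeV in J)² = 8.13e5 N.
Convert the energy scale: 8.55e-3 TeV² = 8.55e3 GeV².
Result: 8.55e3 × 8.13e5 = 6.95e9 N.

6.95e9 N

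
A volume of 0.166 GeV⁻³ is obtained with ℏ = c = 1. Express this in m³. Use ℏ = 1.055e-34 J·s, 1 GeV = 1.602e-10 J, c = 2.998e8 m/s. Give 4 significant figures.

Volume is [L]³ = [E]⁻³·(ℏc)³.
1 GeV⁻³ → (ℏc)³ × (1 GeV in J)⁻³ = 7.696e-48 m³.
Result: 0.166 × 7.696e-48 = 1.278e-48 m³.

1.278e-48 m³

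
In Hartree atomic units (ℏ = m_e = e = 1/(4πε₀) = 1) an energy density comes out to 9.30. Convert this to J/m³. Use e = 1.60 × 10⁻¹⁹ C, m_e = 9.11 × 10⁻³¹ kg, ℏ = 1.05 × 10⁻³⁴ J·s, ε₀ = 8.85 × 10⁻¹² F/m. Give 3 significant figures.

2.80 × 10¹⁴ J/m³

One atomic unit of energy density: u_au = E_h/a₀³ = m_e⁴e¹⁰/((4πε₀)⁵ℏ⁸) = 3.01 × 10¹³ J/m³.
9.30 × 3.01 × 10¹³ J/m³ = 2.80 × 10¹⁴ J/m³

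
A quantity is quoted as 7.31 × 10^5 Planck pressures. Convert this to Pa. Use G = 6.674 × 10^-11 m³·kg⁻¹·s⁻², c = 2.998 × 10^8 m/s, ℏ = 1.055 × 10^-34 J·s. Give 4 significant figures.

One Planck pressure: p_P = c⁷/(ℏG²) = 4.632 × 10^113 Pa.
7.31 × 10^5 × 4.632 × 10^113 Pa = 3.386 × 10^119 Pa

3.386 × 10^119 Pa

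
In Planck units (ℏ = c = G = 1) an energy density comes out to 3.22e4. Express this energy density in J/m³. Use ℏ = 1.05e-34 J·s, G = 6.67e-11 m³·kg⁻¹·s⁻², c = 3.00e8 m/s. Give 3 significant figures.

One Planck energy density: u_P = c⁷/(ℏG²) = 4.68e113 J/m³.
3.22e4 × 4.68e113 J/m³ = 1.51e118 J/m³

1.51e118 J/m³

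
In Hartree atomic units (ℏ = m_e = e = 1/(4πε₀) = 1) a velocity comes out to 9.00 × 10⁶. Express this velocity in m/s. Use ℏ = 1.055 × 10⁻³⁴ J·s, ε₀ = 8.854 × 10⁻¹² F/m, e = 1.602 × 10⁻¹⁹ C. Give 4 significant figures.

One atomic unit of velocity: v_au = e²/(4πε₀ℏ) = 2.186 × 10⁶ m/s.
9.00 × 10⁶ × 2.186 × 10⁶ m/s = 1.968 × 10¹³ m/s

1.968 × 10¹³ m/s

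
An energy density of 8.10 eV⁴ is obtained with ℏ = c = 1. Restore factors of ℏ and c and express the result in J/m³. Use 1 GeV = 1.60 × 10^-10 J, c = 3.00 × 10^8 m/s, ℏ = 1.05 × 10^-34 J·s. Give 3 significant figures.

170 J/m³

[E]/[L]³ = [E]⁴/(ℏc)³; restore (ℏc)⁻³.
1 GeV⁴ → 1/(ℏc)³ × (1 GeV in J)⁴ = 2.10 × 10^37 J/m³.
Convert the energy scale: 8.10 eV⁴ = 8.10 × 10^-36 GeV⁴.
Result: 8.10 × 10^-36 × 2.10 × 10^37 = 170 J/m³.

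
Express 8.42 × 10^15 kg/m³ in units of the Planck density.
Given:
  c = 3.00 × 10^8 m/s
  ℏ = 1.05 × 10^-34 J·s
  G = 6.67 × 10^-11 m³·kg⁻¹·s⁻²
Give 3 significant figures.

Planck density: ρ_P = c⁵/(ℏG²) = 5.20 × 10^96 kg/m³.
8.42 × 10^15 / 5.20 × 10^96 = 1.62 × 10^-81

1.62 × 10^-81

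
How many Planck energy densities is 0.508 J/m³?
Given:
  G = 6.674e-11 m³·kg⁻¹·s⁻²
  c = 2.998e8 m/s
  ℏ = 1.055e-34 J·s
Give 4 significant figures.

Planck energy density: u_P = c⁷/(ℏG²) = 4.632e113 J/m³.
0.508 / 4.632e113 = 1.097e-114

1.097e-114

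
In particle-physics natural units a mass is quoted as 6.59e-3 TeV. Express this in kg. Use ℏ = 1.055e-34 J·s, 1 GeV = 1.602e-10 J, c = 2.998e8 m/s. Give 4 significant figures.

1.175e-26 kg

Mass is [E]/c²; divide by c².
1 GeV → 1/c² × (1 GeV in J) = 1.782e-27 kg.
Convert the energy scale: 6.59e-3 TeV = 6.59 GeV.
Result: 6.59 × 1.782e-27 = 1.175e-26 kg.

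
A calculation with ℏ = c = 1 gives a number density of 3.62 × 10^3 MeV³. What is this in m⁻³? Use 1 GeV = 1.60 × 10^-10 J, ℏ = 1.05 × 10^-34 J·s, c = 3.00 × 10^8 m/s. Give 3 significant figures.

4.74 × 10^41 m⁻³

Number density is [L]⁻³ = [E]³/(ℏc)³.
1 GeV³ → 1/(ℏc)³ × (1 GeV in J)³ = 1.31 × 10^47 m⁻³.
Convert the energy scale: 3.62 × 10^3 MeV³ = 3.62 × 10^-6 GeV³.
Result: 3.62 × 10^-6 × 1.31 × 10^47 = 4.74 × 10^41 m⁻³.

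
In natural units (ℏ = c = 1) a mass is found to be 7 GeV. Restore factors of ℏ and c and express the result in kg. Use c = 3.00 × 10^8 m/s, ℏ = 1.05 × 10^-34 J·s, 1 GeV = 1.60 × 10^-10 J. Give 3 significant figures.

1.24 × 10^-26 kg

Mass is [E]/c²; divide by c².
1 GeV → 1/c² × (1 GeV in J) = 1.78 × 10^-27 kg.
Result: 7 × 1.78 × 10^-27 = 1.24 × 10^-26 kg.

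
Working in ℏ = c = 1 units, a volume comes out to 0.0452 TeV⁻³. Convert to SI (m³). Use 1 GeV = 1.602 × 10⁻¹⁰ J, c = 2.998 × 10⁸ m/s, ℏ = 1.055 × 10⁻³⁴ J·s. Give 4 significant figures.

Volume is [L]³ = [E]⁻³·(ℏc)³.
1 GeV⁻³ → (ℏc)³ × (1 GeV in J)⁻³ = 7.696 × 10⁻⁴⁸ m³.
Convert the energy scale: 0.0452 TeV⁻³ = 4.52 × 10⁻¹¹ GeV⁻³.
Result: 4.52 × 10⁻¹¹ × 7.696 × 10⁻⁴⁸ = 3.479 × 10⁻⁵⁸ m³.

3.479 × 10⁻⁵⁸ m³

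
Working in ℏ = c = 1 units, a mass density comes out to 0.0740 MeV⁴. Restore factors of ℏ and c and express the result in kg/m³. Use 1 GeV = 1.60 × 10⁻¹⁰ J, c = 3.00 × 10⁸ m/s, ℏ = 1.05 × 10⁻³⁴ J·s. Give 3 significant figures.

1.72 × 10⁷ kg/m³

Mass density is [E]/(c²[L]³) = [E]⁴/(ℏ³c⁵).
1 GeV⁴ → 1/(ℏ³c⁵) × (1 GeV in J)⁴ = 2.33 × 10²⁰ kg/m³.
Convert the energy scale: 0.0740 MeV⁴ = 7.40 × 10⁻¹⁴ GeV⁴.
Result: 7.40 × 10⁻¹⁴ × 2.33 × 10²⁰ = 1.72 × 10⁷ kg/m³.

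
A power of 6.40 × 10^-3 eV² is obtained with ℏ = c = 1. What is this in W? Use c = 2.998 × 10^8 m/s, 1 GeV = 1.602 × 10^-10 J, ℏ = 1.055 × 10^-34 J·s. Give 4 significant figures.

1.557 × 10^-6 W

Power is [E]/[T] = [E]²/ℏ.
1 GeV² → 1/ℏ × (1 GeV in J)² = 2.433 × 10^14 W.
Convert the energy scale: 6.40 × 10^-3 eV² = 6.40 × 10^-21 GeV².
Result: 6.40 × 10^-21 × 2.433 × 10^14 = 1.557 × 10^-6 W.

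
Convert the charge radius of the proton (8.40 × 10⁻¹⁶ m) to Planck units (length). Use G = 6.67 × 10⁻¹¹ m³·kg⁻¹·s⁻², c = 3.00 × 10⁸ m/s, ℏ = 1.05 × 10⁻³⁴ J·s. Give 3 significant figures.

5.22 × 10¹⁹

Planck length: ℓ_P = √(ℏG/c³) = 1.61 × 10⁻³⁵ m.
8.40 × 10⁻¹⁶ / 1.61 × 10⁻³⁵ = 5.22 × 10¹⁹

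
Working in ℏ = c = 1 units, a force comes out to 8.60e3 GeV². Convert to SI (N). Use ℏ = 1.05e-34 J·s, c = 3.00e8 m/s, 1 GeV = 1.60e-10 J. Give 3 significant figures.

Force is [E]/[L] = [E]²/(ℏc); restore (ℏc)⁻¹.
1 GeV² → 1/(ℏc) × (1 GeV in J)² = 8.13e5 N.
Result: 8.60e3 × 8.13e5 = 6.99e9 N.

6.99e9 N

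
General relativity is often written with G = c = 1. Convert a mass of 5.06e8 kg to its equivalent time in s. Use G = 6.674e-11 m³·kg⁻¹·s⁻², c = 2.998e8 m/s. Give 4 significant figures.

Mass → time via G/c³.
5.06e8 kg × (G/c³) = 1.253e-27 s

1.253e-27 s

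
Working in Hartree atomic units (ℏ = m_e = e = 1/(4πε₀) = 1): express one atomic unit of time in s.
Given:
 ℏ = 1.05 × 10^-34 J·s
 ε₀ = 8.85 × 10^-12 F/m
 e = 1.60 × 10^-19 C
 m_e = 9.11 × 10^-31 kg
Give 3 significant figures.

2.40 × 10^-17 s

From ℏ = m_e = e = 1/(4πε₀) = 1 the time scale is τ_au = (4πε₀)²ℏ³/(m_e e⁴).
E_h = 4.38 × 10^-18 J
ℏ/E_h = 2.40 × 10^-17 s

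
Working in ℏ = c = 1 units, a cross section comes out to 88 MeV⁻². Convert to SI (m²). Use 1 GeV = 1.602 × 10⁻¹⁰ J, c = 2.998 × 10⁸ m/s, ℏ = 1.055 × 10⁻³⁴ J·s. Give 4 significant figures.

Area is [L]² = [E]⁻²·(ℏc)²; restore (ℏc)².
1 GeV⁻² → (ℏc)² × (1 GeV in J)⁻² = 3.898 × 10⁻³² m².
Convert the energy scale: 88 MeV⁻² = 8.80 × 10⁷ GeV⁻².
Result: 8.80 × 10⁷ × 3.898 × 10⁻³² = 3.430 × 10⁻²⁴ m².

3.430 × 10⁻²⁴ m²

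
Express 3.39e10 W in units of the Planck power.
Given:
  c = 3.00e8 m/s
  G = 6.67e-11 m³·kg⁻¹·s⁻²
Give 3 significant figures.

Planck power: P_P = c⁵/G = 3.64e52 W.
3.39e10 / 3.64e52 = 9.31e-43

9.31e-43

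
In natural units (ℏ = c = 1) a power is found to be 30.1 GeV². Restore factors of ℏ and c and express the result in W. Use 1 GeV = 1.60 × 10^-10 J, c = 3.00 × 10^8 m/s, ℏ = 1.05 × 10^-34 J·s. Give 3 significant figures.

Power is [E]/[T] = [E]²/ℏ.
1 GeV² → 1/ℏ × (1 GeV in J)² = 2.44 × 10^14 W.
Result: 30.1 × 2.44 × 10^14 = 7.34 × 10^15 W.

7.34 × 10^15 W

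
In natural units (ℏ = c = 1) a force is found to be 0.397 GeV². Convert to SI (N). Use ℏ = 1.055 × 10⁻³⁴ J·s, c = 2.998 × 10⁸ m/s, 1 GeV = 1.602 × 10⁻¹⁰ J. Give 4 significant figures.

3.221 × 10⁵ N

Force is [E]/[L] = [E]²/(ℏc); restore (ℏc)⁻¹.
1 GeV² → 1/(ℏc) × (1 GeV in J)² = 8.114 × 10⁵ N.
Result: 0.397 × 8.114 × 10⁵ = 3.221 × 10⁵ N.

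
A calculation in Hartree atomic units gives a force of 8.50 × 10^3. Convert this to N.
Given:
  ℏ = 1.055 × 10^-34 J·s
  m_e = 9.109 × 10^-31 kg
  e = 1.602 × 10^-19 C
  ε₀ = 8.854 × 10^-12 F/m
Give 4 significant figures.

6.987 × 10^-4 N

One atomic unit of force: F_au = E_h/a₀ = m_e²e⁶/((4πε₀)³ℏ⁴) = 8.220 × 10^-8 N.
8.50 × 10^3 × 8.220 × 10^-8 N = 6.987 × 10^-4 N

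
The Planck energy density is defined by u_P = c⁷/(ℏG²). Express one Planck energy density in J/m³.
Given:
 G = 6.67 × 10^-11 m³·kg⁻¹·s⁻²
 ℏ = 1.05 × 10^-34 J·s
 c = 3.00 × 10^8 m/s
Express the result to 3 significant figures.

4.68 × 10^113 J/m³

u_P = c⁷/(ℏG²)
  = 2.19 × 10^59 / 4.67 × 10^-55
  = 4.68 × 10^113 J/m³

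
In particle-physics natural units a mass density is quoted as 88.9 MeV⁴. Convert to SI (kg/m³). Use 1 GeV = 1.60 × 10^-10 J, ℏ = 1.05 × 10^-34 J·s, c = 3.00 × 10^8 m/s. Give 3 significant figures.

Mass density is [E]/(c²[L]³) = [E]⁴/(ℏ³c⁵).
1 GeV⁴ → 1/(ℏ³c⁵) × (1 GeV in J)⁴ = 2.33 × 10^20 kg/m³.
Convert the energy scale: 88.9 MeV⁴ = 8.89 × 10^-11 GeV⁴.
Result: 8.89 × 10^-11 × 2.33 × 10^20 = 2.07 × 10^10 kg/m³.

2.07 × 10^10 kg/m³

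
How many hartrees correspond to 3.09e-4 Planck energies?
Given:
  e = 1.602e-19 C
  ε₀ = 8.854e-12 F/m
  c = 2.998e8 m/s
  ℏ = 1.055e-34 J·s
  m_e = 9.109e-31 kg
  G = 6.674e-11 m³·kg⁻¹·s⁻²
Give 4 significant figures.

Planck energy: E_P = √(ℏc⁵/G) = 1.957e9 J
hartree: E_h = m_e e⁴/(4πε₀ℏ)² = 4.354e-18 J
3.09e-4 × 1.957e9 / 4.354e-18 = 1.389e23

1.389e23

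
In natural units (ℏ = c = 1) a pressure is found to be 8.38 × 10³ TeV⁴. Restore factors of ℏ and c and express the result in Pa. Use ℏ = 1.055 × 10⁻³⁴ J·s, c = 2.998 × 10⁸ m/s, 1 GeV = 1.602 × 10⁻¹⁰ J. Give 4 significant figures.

1.744 × 10⁵³ Pa

Pressure is [E]/[L]³ = [E]⁴/(ℏc)³.
1 GeV⁴ → 1/(ℏc)³ × (1 GeV in J)⁴ = 2.082 × 10³⁷ Pa.
Convert the energy scale: 8.38 × 10³ TeV⁴ = 8.38 × 10¹⁵ GeV⁴.
Result: 8.38 × 10¹⁵ × 2.082 × 10³⁷ = 1.744 × 10⁵³ Pa.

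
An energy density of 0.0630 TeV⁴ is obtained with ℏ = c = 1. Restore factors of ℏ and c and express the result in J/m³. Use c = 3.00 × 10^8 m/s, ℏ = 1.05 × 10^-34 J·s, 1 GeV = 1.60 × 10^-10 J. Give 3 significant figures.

1.32 × 10^48 J/m³

[E]/[L]³ = [E]⁴/(ℏc)³; restore (ℏc)⁻³.
1 GeV⁴ → 1/(ℏc)³ × (1 GeV in J)⁴ = 2.10 × 10^37 J/m³.
Convert the energy scale: 0.0630 TeV⁴ = 6.30 × 10^10 GeV⁴.
Result: 6.30 × 10^10 × 2.10 × 10^37 = 1.32 × 10^48 J/m³.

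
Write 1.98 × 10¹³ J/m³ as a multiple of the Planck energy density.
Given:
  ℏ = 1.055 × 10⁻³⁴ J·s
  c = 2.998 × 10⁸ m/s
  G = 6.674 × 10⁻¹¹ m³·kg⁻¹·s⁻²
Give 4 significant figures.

Planck energy density: u_P = c⁷/(ℏG²) = 4.632 × 10¹¹³ J/m³.
1.98 × 10¹³ / 4.632 × 10¹¹³ = 4.274 × 10⁻¹⁰¹

4.274 × 10⁻¹⁰¹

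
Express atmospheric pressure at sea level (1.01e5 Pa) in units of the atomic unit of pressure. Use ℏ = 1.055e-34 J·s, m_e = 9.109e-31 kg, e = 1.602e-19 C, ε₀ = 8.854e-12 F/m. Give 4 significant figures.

atomic unit of pressure: P_au = E_h/a₀³ = m_e⁴e¹⁰/((4πε₀)⁵ℏ⁸) = 2.929e13 Pa.
1.01e5 / 2.929e13 = 3.448e-9

3.448e-9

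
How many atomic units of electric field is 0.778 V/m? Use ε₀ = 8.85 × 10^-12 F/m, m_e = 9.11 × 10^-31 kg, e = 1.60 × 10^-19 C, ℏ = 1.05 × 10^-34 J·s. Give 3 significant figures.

1.49 × 10^-12

atomic unit of electric field: E_au = E_h/(e a₀) = m_e²e⁵/((4πε₀)³ℏ⁴) = 5.20 × 10^11 V/m.
0.778 / 5.20 × 10^11 = 1.49 × 10^-12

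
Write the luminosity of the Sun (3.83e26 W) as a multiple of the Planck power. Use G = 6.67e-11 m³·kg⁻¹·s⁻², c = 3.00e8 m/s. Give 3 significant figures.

Planck power: P_P = c⁵/G = 3.64e52 W.
3.83e26 / 3.64e52 = 1.05e-26

1.05e-26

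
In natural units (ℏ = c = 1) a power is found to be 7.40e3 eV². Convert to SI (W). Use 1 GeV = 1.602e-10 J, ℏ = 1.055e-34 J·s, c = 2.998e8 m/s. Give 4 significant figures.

Power is [E]/[T] = [E]²/ℏ.
1 GeV² → 1/ℏ × (1 GeV in J)² = 2.433e14 W.
Convert the energy scale: 7.40e3 eV² = 7.40e-15 GeV².
Result: 7.40e-15 × 2.433e14 = 1.800 W.

1.800 W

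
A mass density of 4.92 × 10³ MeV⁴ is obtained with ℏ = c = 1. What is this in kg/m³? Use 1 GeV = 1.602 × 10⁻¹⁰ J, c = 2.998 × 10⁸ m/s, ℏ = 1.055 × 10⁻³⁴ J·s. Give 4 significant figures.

1.139 × 10¹² kg/m³

Mass density is [E]/(c²[L]³) = [E]⁴/(ℏ³c⁵).
1 GeV⁴ → 1/(ℏ³c⁵) × (1 GeV in J)⁴ = 2.316 × 10²⁰ kg/m³.
Convert the energy scale: 4.92 × 10³ MeV⁴ = 4.92 × 10⁻⁹ GeV⁴.
Result: 4.92 × 10⁻⁹ × 2.316 × 10²⁰ = 1.139 × 10¹² kg/m³.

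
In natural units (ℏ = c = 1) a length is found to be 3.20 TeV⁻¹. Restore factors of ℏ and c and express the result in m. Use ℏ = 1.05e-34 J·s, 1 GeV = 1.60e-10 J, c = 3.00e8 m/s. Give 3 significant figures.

6.30e-19 m

A length is [E]⁻¹ in ℏ=c=1; restore one factor of ℏc.
1 GeV⁻¹ → ℏc × (1 GeV in J)⁻¹ = 1.97e-16 m.
Convert the energy scale: 3.20 TeV⁻¹ = 3.20e-3 GeV⁻¹.
Result: 3.20e-3 × 1.97e-16 = 6.30e-19 m.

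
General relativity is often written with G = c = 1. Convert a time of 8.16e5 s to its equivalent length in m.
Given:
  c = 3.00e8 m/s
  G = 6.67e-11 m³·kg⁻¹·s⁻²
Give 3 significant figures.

Time → length via c.
8.16e5 s × (c) = 2.45e14 m

2.45e14 m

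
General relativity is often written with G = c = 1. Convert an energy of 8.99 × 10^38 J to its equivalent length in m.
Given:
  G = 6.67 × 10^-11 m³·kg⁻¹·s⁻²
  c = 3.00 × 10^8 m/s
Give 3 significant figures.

7.40 × 10^-6 m

Energy → length via G/c⁴.
8.99 × 10^38 J × (G/c⁴) = 7.40 × 10^-6 m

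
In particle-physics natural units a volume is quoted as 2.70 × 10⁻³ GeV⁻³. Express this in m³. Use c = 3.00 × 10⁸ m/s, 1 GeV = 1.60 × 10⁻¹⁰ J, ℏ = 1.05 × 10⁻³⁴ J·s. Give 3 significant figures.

2.06 × 10⁻⁵⁰ m³

Volume is [L]³ = [E]⁻³·(ℏc)³.
1 GeV⁻³ → (ℏc)³ × (1 GeV in J)⁻³ = 7.63 × 10⁻⁴⁸ m³.
Result: 2.70 × 10⁻³ × 7.63 × 10⁻⁴⁸ = 2.06 × 10⁻⁵⁰ m³.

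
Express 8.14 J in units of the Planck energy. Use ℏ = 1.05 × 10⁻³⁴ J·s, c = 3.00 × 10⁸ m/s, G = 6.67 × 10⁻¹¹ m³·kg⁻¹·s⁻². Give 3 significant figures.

Planck energy: E_P = √(ℏc⁵/G) = 1.96 × 10⁹ J.
8.14 / 1.96 × 10⁹ = 4.16 × 10⁻⁹

4.16 × 10⁻⁹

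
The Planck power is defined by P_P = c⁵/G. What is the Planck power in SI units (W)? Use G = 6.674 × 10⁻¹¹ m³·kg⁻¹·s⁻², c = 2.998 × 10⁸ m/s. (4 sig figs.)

P_P = c⁵/G
  = 2.422 × 10⁴² / 6.674 × 10⁻¹¹
  = 3.629 × 10⁵² W

3.629 × 10⁵² W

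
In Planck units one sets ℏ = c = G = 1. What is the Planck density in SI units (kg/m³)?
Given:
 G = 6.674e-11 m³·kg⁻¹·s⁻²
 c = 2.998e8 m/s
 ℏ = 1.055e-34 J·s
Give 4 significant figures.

ρ_P = c⁵/(ℏG²)
  = 2.422e42 / 4.699e-55
  = 5.154e96 kg/m³

5.154e96 kg/m³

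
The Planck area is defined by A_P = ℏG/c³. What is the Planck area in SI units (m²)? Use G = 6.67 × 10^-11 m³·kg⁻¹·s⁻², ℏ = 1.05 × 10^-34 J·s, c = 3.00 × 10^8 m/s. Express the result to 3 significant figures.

A_P = ℏG/c³
  = 7.00 × 10^-45 / 2.70 × 10^25
  = 2.59 × 10^-70 m²

2.59 × 10^-70 m²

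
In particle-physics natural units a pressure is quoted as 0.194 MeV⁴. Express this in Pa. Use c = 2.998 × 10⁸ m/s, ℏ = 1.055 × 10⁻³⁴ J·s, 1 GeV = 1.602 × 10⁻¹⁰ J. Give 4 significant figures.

4.038 × 10²⁴ Pa

Pressure is [E]/[L]³ = [E]⁴/(ℏc)³.
1 GeV⁴ → 1/(ℏc)³ × (1 GeV in J)⁴ = 2.082 × 10³⁷ Pa.
Convert the energy scale: 0.194 MeV⁴ = 1.94 × 10⁻¹³ GeV⁴.
Result: 1.94 × 10⁻¹³ × 2.082 × 10³⁷ = 4.038 × 10²⁴ Pa.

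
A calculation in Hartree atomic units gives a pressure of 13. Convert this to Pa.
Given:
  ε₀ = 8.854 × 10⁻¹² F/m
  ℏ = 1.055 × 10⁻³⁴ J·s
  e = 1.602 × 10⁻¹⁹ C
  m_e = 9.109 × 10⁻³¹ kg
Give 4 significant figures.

3.808 × 10¹⁴ Pa

One atomic unit of pressure: P_au = E_h/a₀³ = m_e⁴e¹⁰/((4πε₀)⁵ℏ⁸) = 2.929 × 10¹³ Pa.
13 × 2.929 × 10¹³ Pa = 3.808 × 10¹⁴ Pa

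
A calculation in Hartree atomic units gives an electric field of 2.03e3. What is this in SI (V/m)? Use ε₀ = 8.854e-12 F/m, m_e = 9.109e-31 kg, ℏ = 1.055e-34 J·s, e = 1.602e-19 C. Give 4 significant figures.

1.042e15 V/m

One atomic unit of electric field: E_au = E_h/(e a₀) = m_e²e⁵/((4πε₀)³ℏ⁴) = 5.131e11 V/m.
2.03e3 × 5.131e11 V/m = 1.042e15 V/m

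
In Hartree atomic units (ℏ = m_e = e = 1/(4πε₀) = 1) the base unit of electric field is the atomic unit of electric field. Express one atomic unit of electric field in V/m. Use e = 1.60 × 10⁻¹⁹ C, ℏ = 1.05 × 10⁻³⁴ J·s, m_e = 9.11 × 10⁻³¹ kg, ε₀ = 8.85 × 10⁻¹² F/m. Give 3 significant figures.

5.20 × 10¹¹ V/m

E_au = E_h/(e a₀) = m_e²e⁵/((4πε₀)³ℏ⁴)
E_h = 4.38 × 10⁻¹⁸ J
a₀ = 5.26 × 10⁻¹¹ m
E_h/(e·a₀) = 5.20 × 10¹¹ V/m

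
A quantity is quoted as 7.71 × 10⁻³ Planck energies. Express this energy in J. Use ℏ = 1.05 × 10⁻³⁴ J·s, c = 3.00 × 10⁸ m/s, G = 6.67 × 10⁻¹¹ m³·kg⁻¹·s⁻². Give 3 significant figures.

One Planck energy: E_P = √(ℏc⁵/G) = 1.96 × 10⁹ J.
7.71 × 10⁻³ × 1.96 × 10⁹ J = 1.51 × 10⁷ J

1.51 × 10⁷ J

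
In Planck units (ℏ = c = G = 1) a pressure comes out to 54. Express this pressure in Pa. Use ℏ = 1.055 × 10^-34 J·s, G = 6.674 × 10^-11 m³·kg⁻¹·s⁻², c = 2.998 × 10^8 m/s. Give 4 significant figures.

One Planck pressure: p_P = c⁷/(ℏG²) = 4.632 × 10^113 Pa.
54 × 4.632 × 10^113 Pa = 2.501 × 10^115 Pa

2.501 × 10^115 Pa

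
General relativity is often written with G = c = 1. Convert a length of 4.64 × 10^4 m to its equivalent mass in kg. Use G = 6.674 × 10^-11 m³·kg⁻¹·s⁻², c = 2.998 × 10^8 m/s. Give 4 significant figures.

6.249 × 10^31 kg

Length → mass via c²/G.
4.64 × 10^4 m × (c²/G) = 6.249 × 10^31 kg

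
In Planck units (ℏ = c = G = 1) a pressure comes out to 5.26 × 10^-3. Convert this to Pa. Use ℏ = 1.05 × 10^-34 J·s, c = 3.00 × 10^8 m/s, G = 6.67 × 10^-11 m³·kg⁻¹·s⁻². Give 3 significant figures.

One Planck pressure: p_P = c⁷/(ℏG²) = 4.68 × 10^113 Pa.
5.26 × 10^-3 × 4.68 × 10^113 Pa = 2.46 × 10^111 Pa

2.46 × 10^111 Pa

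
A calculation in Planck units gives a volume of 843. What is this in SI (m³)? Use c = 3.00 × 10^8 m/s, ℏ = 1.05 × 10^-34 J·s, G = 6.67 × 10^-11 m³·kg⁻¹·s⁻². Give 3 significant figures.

One Planck volume: V_P = (ℏG/c³)^(3/2) = 4.18 × 10^-105 m³.
843 × 4.18 × 10^-105 m³ = 3.52 × 10^-102 m³

3.52 × 10^-102 m³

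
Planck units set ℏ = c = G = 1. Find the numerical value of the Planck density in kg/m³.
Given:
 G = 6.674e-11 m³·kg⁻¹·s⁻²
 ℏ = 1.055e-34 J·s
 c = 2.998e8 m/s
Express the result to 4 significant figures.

5.154e96 kg/m³

Dimensional analysis gives ρ_P = c⁵/(ℏG²).
  = 2.422e42 / 4.699e-55
  = 5.154e96 kg/m³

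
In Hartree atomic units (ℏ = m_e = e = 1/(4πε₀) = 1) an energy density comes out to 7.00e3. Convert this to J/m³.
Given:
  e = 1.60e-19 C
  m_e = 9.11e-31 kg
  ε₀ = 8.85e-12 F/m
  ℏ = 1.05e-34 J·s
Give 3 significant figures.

2.11e17 J/m³

One atomic unit of energy density: u_au = E_h/a₀³ = m_e⁴e¹⁰/((4πε₀)⁵ℏ⁸) = 3.01e13 J/m³.
7.00e3 × 3.01e13 J/m³ = 2.11e17 J/m³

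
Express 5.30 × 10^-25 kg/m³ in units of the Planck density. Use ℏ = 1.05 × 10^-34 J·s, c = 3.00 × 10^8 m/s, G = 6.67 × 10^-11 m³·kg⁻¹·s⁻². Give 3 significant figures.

1.02 × 10^-121

Planck density: ρ_P = c⁵/(ℏG²) = 5.20 × 10^96 kg/m³.
5.30 × 10^-25 / 5.20 × 10^96 = 1.02 × 10^-121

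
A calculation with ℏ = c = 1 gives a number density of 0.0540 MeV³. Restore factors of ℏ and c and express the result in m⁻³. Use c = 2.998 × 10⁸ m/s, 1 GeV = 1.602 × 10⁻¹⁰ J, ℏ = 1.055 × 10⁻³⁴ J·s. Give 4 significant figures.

7.017 × 10³⁶ m⁻³

Number density is [L]⁻³ = [E]³/(ℏc)³.
1 GeV³ → 1/(ℏc)³ × (1 GeV in J)³ = 1.299 × 10⁴⁷ m⁻³.
Convert the energy scale: 0.0540 MeV³ = 5.40 × 10⁻¹¹ GeV³.
Result: 5.40 × 10⁻¹¹ × 1.299 × 10⁴⁷ = 7.017 × 10³⁶ m⁻³.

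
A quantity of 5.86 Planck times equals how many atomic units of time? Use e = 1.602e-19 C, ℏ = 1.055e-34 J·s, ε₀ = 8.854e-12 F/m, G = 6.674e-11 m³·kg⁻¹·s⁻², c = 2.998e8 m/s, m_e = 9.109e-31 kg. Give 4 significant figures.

Planck time: t_P = √(ℏG/c⁵) = 5.392e-44 s
atomic unit of time: τ_au = (4πε₀)²ℏ³/(m_e e⁴) = 2.423e-17 s
5.86 × 5.392e-44 / 2.423e-17 = 1.304e-26

1.304e-26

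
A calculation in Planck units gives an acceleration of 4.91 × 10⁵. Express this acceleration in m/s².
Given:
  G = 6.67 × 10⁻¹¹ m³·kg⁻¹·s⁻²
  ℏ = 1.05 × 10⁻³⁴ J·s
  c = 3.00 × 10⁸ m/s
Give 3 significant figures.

2.74 × 10⁵⁷ m/s²

One Planck acceleration: a_P = √(c⁷/(ℏG)) = 5.59 × 10⁵¹ m/s².
4.91 × 10⁵ × 5.59 × 10⁵¹ m/s² = 2.74 × 10⁵⁷ m/s²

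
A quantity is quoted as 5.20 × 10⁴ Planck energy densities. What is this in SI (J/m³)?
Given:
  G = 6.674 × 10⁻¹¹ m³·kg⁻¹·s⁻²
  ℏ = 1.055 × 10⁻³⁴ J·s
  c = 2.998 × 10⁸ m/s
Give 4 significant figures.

One Planck energy density: u_P = c⁷/(ℏG²) = 4.632 × 10¹¹³ J/m³.
5.20 × 10⁴ × 4.632 × 10¹¹³ J/m³ = 2.409 × 10¹¹⁸ J/m³

2.409 × 10¹¹⁸ J/m³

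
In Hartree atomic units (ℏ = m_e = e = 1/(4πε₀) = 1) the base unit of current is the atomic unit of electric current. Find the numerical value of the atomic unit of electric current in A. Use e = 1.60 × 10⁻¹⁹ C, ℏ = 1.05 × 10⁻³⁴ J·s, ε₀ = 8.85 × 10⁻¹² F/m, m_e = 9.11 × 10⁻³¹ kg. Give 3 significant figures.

6.67 × 10⁻³ A

I_au = e E_h/ℏ = m_e e⁵/((4πε₀)²ℏ³)
E_h = 4.38 × 10⁻¹⁸ J
e·E_h/ℏ = 6.67 × 10⁻³ A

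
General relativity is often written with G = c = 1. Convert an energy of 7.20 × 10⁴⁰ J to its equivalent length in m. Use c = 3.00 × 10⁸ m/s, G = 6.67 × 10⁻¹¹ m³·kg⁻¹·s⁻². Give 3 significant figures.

5.93 × 10⁻⁴ m

Energy → length via G/c⁴.
7.20 × 10⁴⁰ J × (G/c⁴) = 5.93 × 10⁻⁴ m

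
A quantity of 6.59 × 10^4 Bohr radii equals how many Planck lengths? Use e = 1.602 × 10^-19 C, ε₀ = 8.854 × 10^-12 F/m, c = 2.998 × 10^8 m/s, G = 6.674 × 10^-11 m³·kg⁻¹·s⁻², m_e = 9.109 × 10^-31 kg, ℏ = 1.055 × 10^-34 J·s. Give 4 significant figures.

Bohr radius: a₀ = 4πε₀ℏ²/(m_e e²) = 5.297 × 10^-11 m
Planck length: ℓ_P = √(ℏG/c³) = 1.616 × 10^-35 m
6.59 × 10^4 × 5.297 × 10^-11 / 1.616 × 10^-35 = 2.160 × 10^29

2.160 × 10^29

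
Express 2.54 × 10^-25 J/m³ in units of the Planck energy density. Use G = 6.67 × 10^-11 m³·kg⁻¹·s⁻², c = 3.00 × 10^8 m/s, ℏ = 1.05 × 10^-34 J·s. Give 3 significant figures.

5.43 × 10^-139

Planck energy density: u_P = c⁷/(ℏG²) = 4.68 × 10^113 J/m³.
2.54 × 10^-25 / 4.68 × 10^113 = 5.43 × 10^-139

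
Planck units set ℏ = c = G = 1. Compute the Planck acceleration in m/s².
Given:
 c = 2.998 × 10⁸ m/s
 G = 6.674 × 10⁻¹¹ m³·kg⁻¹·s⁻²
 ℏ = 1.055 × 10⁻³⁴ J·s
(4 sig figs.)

5.560 × 10⁵¹ m/s²

From ℏ = c = G = 1 the acceleration scale is a_P = √(c⁷/(ℏG)).
  = √(3.092 × 10¹⁰³)
  = 5.560 × 10⁵¹ m/s²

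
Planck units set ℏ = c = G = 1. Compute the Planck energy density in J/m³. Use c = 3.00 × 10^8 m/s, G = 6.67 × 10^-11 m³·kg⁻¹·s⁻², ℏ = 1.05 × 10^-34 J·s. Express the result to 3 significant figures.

4.68 × 10^113 J/m³

The unique combination of the constants set to 1 with dimensions of energy density is u_P = c⁷/(ℏG²).
  = 2.19 × 10^59 / 4.67 × 10^-55
  = 4.68 × 10^113 J/m³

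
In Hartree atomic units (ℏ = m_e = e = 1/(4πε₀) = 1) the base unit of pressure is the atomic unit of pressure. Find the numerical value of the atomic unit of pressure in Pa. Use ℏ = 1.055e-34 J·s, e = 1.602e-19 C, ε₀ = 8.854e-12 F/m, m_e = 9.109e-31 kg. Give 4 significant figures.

2.929e13 Pa

P_au = E_h/a₀³ = m_e⁴e¹⁰/((4πε₀)⁵ℏ⁸)
E_h = 4.354e-18 J
a₀ = 5.297e-11 m
E_h/a₀³ = 2.929e13 Pa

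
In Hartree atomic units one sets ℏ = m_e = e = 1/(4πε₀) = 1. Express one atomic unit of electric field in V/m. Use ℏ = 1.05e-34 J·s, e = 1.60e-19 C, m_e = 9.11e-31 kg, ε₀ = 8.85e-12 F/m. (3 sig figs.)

5.20e11 V/m

E_au = E_h/(e a₀) = m_e²e⁵/((4πε₀)³ℏ⁴)
E_h = 4.38e-18 J
a₀ = 5.26e-11 m
E_h/(e·a₀) = 5.20e11 V/m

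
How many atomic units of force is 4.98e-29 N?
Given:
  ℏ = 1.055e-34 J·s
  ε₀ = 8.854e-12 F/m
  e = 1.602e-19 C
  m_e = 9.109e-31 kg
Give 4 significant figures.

6.059e-22

atomic unit of force: F_au = E_h/a₀ = m_e²e⁶/((4πε₀)³ℏ⁴) = 8.220e-8 N.
4.98e-29 / 8.220e-8 = 6.059e-22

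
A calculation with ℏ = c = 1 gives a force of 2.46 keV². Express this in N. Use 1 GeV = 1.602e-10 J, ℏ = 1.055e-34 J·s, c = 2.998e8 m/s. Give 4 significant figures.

1.996e-6 N

Force is [E]/[L] = [E]²/(ℏc); restore (ℏc)⁻¹.
1 GeV² → 1/(ℏc) × (1 GeV in J)² = 8.114e5 N.
Convert the energy scale: 2.46 keV² = 2.46e-12 GeV².
Result: 2.46e-12 × 8.114e5 = 1.996e-6 N.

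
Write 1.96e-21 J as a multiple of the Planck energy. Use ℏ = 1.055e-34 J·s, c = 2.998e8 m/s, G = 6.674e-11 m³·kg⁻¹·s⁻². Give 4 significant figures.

Planck energy: E_P = √(ℏc⁵/G) = 1.957e9 J.
1.96e-21 / 1.957e9 = 1.002e-30

1.002e-30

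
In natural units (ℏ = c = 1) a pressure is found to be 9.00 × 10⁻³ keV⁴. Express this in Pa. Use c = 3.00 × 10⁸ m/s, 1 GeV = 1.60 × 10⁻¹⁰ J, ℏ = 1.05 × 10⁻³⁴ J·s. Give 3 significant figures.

1.89 × 10¹¹ Pa

Pressure is [E]/[L]³ = [E]⁴/(ℏc)³.
1 GeV⁴ → 1/(ℏc)³ × (1 GeV in J)⁴ = 2.10 × 10³⁷ Pa.
Convert the energy scale: 9.00 × 10⁻³ keV⁴ = 9.00 × 10⁻²⁷ GeV⁴.
Result: 9.00 × 10⁻²⁷ × 2.10 × 10³⁷ = 1.89 × 10¹¹ Pa.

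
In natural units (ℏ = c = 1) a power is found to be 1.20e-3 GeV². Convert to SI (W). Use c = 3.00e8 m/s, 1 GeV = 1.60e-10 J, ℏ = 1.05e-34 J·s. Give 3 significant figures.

2.93e11 W

Power is [E]/[T] = [E]²/ℏ.
1 GeV² → 1/ℏ × (1 GeV in J)² = 2.44e14 W.
Result: 1.20e-3 × 2.44e14 = 2.93e11 W.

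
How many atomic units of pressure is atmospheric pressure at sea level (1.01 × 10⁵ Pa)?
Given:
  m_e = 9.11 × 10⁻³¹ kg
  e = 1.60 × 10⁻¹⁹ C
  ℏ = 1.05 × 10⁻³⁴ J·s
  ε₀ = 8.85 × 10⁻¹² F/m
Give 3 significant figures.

3.35 × 10⁻⁹

atomic unit of pressure: P_au = E_h/a₀³ = m_e⁴e¹⁰/((4πε₀)⁵ℏ⁸) = 3.01 × 10¹³ Pa.
1.01 × 10⁵ / 3.01 × 10¹³ = 3.35 × 10⁻⁹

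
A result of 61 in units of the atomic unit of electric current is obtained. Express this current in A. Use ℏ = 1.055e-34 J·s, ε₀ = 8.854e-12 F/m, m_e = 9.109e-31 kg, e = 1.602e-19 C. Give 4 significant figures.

One atomic unit of electric current: I_au = e E_h/ℏ = m_e e⁵/((4πε₀)²ℏ³) = 6.612e-3 A.
61 × 6.612e-3 A = 0.4033 A

0.4033 A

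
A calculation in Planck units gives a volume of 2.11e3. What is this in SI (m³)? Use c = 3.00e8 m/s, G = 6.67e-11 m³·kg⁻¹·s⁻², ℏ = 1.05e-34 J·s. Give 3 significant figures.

8.81e-102 m³

One Planck volume: V_P = (ℏG/c³)^(3/2) = 4.18e-105 m³.
2.11e3 × 4.18e-105 m³ = 8.81e-102 m³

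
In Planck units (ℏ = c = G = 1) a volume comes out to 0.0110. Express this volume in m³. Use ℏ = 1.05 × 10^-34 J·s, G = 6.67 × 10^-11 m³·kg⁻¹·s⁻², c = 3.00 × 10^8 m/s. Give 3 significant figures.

4.60 × 10^-107 m³

One Planck volume: V_P = (ℏG/c³)^(3/2) = 4.18 × 10^-105 m³.
0.0110 × 4.18 × 10^-105 m³ = 4.60 × 10^-107 m³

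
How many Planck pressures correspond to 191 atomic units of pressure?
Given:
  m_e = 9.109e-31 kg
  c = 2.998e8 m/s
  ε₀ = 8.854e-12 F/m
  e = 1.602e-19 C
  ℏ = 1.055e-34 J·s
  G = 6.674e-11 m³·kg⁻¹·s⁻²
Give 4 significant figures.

1.208e-98

atomic unit of pressure: P_au = E_h/a₀³ = m_e⁴e¹⁰/((4πε₀)⁵ℏ⁸) = 2.929e13 Pa
Planck pressure: p_P = c⁷/(ℏG²) = 4.632e113 Pa
191 × 2.929e13 / 4.632e113 = 1.208e-98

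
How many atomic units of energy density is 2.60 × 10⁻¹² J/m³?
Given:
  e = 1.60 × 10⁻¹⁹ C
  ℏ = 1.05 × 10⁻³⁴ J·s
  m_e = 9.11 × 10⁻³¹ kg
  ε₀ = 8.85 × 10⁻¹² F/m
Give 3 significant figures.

8.63 × 10⁻²⁶

atomic unit of energy density: u_au = E_h/a₀³ = m_e⁴e¹⁰/((4πε₀)⁵ℏ⁸) = 3.01 × 10¹³ J/m³.
2.60 × 10⁻¹² / 3.01 × 10¹³ = 8.63 × 10⁻²⁶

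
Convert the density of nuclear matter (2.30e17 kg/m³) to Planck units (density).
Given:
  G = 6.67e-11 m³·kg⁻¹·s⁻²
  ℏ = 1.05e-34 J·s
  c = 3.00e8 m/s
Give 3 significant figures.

Planck density: ρ_P = c⁵/(ℏG²) = 5.20e96 kg/m³.
2.30e17 / 5.20e96 = 4.42e-80

4.42e-80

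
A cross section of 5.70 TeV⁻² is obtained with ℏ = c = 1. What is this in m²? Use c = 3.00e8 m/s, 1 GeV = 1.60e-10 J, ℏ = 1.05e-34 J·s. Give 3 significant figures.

Area is [L]² = [E]⁻²·(ℏc)²; restore (ℏc)².
1 GeV⁻² → (ℏc)² × (1 GeV in J)⁻² = 3.88e-32 m².
Convert the energy scale: 5.70 TeV⁻² = 5.70e-6 GeV⁻².
Result: 5.70e-6 × 3.88e-32 = 2.21e-37 m².

2.21e-37 m²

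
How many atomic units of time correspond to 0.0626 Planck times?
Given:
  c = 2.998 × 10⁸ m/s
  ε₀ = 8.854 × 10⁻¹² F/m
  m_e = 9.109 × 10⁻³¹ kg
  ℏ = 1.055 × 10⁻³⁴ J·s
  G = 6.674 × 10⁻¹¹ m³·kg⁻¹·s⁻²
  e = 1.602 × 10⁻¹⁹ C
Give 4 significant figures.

1.393 × 10⁻²⁸

Planck time: t_P = √(ℏG/c⁵) = 5.392 × 10⁻⁴⁴ s
atomic unit of time: τ_au = (4πε₀)²ℏ³/(m_e e⁴) = 2.423 × 10⁻¹⁷ s
0.0626 × 5.392 × 10⁻⁴⁴ / 2.423 × 10⁻¹⁷ = 1.393 × 10⁻²⁸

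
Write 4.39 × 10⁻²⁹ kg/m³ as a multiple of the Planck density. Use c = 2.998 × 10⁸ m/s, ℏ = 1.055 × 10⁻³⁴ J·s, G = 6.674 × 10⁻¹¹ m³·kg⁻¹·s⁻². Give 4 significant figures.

Planck density: ρ_P = c⁵/(ℏG²) = 5.154 × 10⁹⁶ kg/m³.
4.39 × 10⁻²⁹ / 5.154 × 10⁹⁶ = 8.518 × 10⁻¹²⁶

8.518 × 10⁻¹²⁶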